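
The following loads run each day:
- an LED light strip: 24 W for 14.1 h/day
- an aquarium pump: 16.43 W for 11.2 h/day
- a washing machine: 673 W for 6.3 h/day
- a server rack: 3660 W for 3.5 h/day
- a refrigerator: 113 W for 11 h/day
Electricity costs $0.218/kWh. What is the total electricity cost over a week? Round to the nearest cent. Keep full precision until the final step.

$28.71

LED light strip: 24 W × 14.1 h × 7 d = 2,369 Wh = 2.369 kWh
aquarium pump: 16.43 W × 11.2 h × 7 d = 1,288 Wh = 1.288 kWh
washing machine: 673 W × 6.3 h × 7 d = 29,679 Wh = 29.68 kWh
server rack: 3660 W × 3.5 h × 7 d = 89,670 Wh = 89.67 kWh
refrigerator: 113 W × 11 h × 7 d = 8,701 Wh = 8.701 kWh
Total energy = 2.369 + 1.288 + 29.68 + 89.67 + 8.701 = 131.7 kWh
Cost = 131.7 kWh × $0.218 = $28.71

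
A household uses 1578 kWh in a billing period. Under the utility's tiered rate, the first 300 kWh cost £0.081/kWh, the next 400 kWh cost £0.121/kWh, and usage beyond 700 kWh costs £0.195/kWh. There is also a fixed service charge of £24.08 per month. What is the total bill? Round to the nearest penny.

£267.99

First 300 kWh × £0.081 = £24.30
Next 400 kWh × £0.121 = £48.40
Remaining 878 kWh × £0.195 = £171.21
Energy charge = £243.91; + service £24.08 = £267.99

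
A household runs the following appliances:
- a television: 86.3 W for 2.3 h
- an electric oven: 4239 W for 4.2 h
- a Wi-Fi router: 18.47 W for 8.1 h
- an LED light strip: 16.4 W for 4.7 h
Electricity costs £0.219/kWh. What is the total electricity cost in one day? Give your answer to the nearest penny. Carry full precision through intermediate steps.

£3.99

television: 86.3 W × 2.3 h = 198 Wh = 0.1985 kWh
electric oven: 4239 W × 4.2 h = 17,804 Wh = 17.8 kWh
Wi-Fi router: 18.47 W × 8.1 h = 150 Wh = 0.1496 kWh
LED light strip: 16.4 W × 4.7 h = 77 Wh = 0.07708 kWh
Total energy = 0.1985 + 17.8 + 0.1496 + 0.07708 = 18.23 kWh
Cost = 18.23 kWh × £0.219 = £3.99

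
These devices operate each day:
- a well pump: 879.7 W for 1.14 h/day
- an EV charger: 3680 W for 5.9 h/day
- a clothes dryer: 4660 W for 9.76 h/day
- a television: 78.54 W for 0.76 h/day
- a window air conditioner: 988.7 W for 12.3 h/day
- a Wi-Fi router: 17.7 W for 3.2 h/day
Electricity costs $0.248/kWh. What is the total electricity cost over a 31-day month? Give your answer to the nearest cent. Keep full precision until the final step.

$618.68

well pump: 879.7 W × 1.14 h × 31 d = 31,089 Wh = 31.09 kWh
EV charger: 3680 W × 5.9 h × 31 d = 673,072 Wh = 673.1 kWh
clothes dryer: 4660 W × 9.76 h × 31 d = 1,409,930 Wh = 1,410 kWh
television: 78.54 W × 0.76 h × 31 d = 1,850 Wh = 1.85 kWh
window air conditioner: 988.7 W × 12.3 h × 31 d = 376,991 Wh = 377 kWh
Wi-Fi router: 17.7 W × 3.2 h × 31 d = 1,756 Wh = 1.756 kWh
Total energy = 31.09 + 673.1 + 1,410 + 1.85 + 377 + 1.756 = 2,495 kWh
Cost = 2,495 kWh × $0.248 = $618.68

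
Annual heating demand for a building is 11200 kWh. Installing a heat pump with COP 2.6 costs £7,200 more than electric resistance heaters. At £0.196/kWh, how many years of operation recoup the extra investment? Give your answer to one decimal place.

Resistance: 11200 kWh × £0.196 = £2,195.20/yr
Heat pump: 11200 / 2.6 = 4308 kWh in → × £0.196 = £844.31/yr
Annual savings = £1,350.89
Payback = £7,200 / £1,350.89 = 5.33 years

5.3 years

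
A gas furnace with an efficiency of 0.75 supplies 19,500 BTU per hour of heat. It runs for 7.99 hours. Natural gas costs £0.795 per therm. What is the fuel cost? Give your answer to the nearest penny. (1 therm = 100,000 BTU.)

£1.65

Heat delivered = 19,500 BTU/h × 7.99 h = 155,805 BTU
Gas input = 155,805 / 0.75 = 207,740 BTU
= 207,740 / 100,000 = 2.077 therm
Cost = 2.077 × £0.795/therm = £1.65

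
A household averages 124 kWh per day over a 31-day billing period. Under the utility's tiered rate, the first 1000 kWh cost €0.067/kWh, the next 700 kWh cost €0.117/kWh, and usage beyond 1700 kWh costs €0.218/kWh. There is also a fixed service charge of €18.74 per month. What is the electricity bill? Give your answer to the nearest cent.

€635.03

Usage = 124 kWh/day × 31 days = 3844 kWh
First 1000 kWh × €0.067 = €67.00
Next 700 kWh × €0.117 = €81.90
Remaining 2144 kWh × €0.218 = €467.39
Energy charge = €616.29; + service €18.74 = €635.03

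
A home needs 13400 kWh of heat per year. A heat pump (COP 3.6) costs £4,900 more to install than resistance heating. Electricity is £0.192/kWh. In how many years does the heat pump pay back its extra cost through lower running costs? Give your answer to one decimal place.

2.6 years

Resistance: 13400 kWh × £0.192 = £2,572.80/yr
Heat pump: 13400 / 3.6 = 3722 kWh in → × £0.192 = £714.67/yr
Annual savings = £1,858.13
Payback = £4,900 / £1,858.13 = 2.64 years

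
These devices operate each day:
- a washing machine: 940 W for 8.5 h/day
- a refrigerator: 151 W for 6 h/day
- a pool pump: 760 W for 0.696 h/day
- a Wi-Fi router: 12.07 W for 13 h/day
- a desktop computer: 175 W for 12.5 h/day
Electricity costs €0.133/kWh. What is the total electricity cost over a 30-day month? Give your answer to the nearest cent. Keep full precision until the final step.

€46.96

washing machine: 940 W × 8.5 h × 30 d = 239,700 Wh = 239.7 kWh
refrigerator: 151 W × 6 h × 30 d = 27,180 Wh = 27.18 kWh
pool pump: 760 W × 0.696 h × 30 d = 15,869 Wh = 15.87 kWh
Wi-Fi router: 12.07 W × 13 h × 30 d = 4,707 Wh = 4.707 kWh
desktop computer: 175 W × 12.5 h × 30 d = 65,625 Wh = 65.62 kWh
Total energy = 239.7 + 27.18 + 15.87 + 4.707 + 65.62 = 353.1 kWh
Cost = 353.1 kWh × €0.133 = €46.96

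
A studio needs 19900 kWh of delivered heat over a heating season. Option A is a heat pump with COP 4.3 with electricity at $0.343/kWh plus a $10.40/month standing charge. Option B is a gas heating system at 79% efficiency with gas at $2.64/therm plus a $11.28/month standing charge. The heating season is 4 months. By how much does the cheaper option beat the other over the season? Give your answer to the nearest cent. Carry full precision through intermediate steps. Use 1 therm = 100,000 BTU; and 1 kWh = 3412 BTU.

Heat load = 19900 kWh × 3412 = 67,898,800 BTU
Gas: input = 67,898,800 / 0.790 = 85,947,848 BTU = 859.5 therm → 859.5 × $2.64 = $2,269.02; + 4 × $11.28 standing = $2,314.14
Heat pump: 67,898,800 BTU / 3412 = 19,900 kWh heat; / 4.3 = 4,628 kWh in → × $0.343 = $1,587.37; + 4 × $10.40 standing = $1,628.97
Difference = |$2,314.14 − $1,628.97| = $685.17

$685.17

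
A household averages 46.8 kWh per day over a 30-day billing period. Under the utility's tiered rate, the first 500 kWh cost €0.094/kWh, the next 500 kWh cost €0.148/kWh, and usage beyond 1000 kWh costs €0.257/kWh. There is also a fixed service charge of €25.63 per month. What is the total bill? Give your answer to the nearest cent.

€250.46

Usage = 46.8 kWh/day × 30 days = 1404 kWh
First 500 kWh × €0.094 = €47.00
Next 500 kWh × €0.148 = €74.00
Remaining 404 kWh × €0.257 = €103.83
Energy charge = €224.83; + service €25.63 = €250.46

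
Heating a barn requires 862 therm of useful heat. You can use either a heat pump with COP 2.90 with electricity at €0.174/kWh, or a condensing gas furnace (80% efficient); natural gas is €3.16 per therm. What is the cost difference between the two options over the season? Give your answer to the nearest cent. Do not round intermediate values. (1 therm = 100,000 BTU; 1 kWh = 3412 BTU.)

Heat load = 862 therm × 100,000 = 86,200,000 BTU
Gas: input = 86,200,000 / 0.80 = 107,750,000 BTU = 1,078 therm → 1,078 × €3.16 = €3,404.90
Heat pump: 86,200,000 BTU / 3412 = 25,260 kWh heat; / 2.90 = 8,712 kWh in → × €0.174 = €1,515.83
Difference = |€3,404.90 − €1,515.83| = €1,889.07

€1889.07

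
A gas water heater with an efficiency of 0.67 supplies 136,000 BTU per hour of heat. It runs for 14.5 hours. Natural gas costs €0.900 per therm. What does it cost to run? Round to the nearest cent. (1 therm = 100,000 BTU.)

Heat delivered = 136,000 BTU/h × 14.5 h = 1,972,000 BTU
Gas input = 1,972,000 / 0.67 = 2,943,284 BTU
= 2,943,284 / 100,000 = 29.43 therm
Cost = 29.43 × €0.900/therm = €26.49

€26.49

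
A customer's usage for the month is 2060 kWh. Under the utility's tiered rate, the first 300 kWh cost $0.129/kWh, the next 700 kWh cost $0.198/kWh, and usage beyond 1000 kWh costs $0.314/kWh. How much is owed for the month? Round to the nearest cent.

$510.14

First 300 kWh × $0.129 = $38.70
Next 700 kWh × $0.198 = $138.60
Remaining 1060 kWh × $0.314 = $332.84
Total = $510.14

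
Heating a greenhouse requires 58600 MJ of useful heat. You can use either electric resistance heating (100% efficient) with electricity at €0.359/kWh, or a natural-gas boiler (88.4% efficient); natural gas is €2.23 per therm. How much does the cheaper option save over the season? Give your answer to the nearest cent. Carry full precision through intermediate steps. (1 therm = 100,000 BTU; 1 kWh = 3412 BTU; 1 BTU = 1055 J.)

Heat load = 58600 MJ = 58,600,000,000 J / 1055 = 55,545,024 BTU
Gas: input = 55,545,024 / 0.884 = 62,833,737 BTU = 628.3 therm → 628.3 × €2.23 = €1,401.19
Electric: 55,545,024 BTU / 3412 = 16,280 kWh → × €0.359 = €5,844.27
Difference = |€1,401.19 − €5,844.27| = €4,443.08

€4443.08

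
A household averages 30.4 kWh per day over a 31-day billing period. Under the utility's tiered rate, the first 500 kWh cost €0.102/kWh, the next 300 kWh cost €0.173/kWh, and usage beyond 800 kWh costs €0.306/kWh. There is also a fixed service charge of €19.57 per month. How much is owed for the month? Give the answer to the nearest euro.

€166

Usage = 30.4 kWh/day × 31 days = 942.4 kWh
First 500 kWh × €0.102 = €51.00
Next 300 kWh × €0.173 = €51.90
Remaining 142.4 kWh × €0.306 = €43.57
Energy charge = €146.47; + service €19.57 = €166.04 ≈ €166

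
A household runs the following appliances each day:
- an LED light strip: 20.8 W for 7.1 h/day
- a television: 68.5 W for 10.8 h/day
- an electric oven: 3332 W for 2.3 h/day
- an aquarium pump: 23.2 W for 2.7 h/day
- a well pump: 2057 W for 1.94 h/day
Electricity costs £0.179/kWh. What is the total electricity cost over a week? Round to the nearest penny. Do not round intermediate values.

£15.79

LED light strip: 20.8 W × 7.1 h × 7 d = 1,034 Wh = 1.034 kWh
television: 68.5 W × 10.8 h × 7 d = 5,179 Wh = 5.179 kWh
electric oven: 3332 W × 2.3 h × 7 d = 53,645 Wh = 53.65 kWh
aquarium pump: 23.2 W × 2.7 h × 7 d = 438 Wh = 0.4385 kWh
well pump: 2057 W × 1.94 h × 7 d = 27,934 Wh = 27.93 kWh
Total energy = 1.034 + 5.179 + 53.65 + 0.4385 + 27.93 = 88.23 kWh
Cost = 88.23 kWh × £0.179 = £15.79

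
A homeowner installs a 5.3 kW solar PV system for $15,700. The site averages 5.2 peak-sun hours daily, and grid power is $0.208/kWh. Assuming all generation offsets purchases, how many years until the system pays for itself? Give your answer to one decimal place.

7.5 years

Daily generation = 5.3 kW × 5.2 h = 27.56 kWh
Annual generation = 27.56 × 365 = 10059 kWh
Annual savings = 10059 × $0.208 = $2,092.36
Payback = $15,700 / $2,092.36 = 7.5 years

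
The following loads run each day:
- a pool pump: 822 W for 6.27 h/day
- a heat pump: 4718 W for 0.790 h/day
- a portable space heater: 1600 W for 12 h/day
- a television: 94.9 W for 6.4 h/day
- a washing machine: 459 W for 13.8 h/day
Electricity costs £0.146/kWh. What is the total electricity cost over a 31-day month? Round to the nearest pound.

£159

pool pump: 822 W × 6.27 h × 31 d = 159,772 Wh = 159.8 kWh
heat pump: 4718 W × 0.790 h × 31 d = 115,544 Wh = 115.5 kWh
portable space heater: 1600 W × 12 h × 31 d = 595,200 Wh = 595.2 kWh
television: 94.9 W × 6.4 h × 31 d = 18,828 Wh = 18.83 kWh
washing machine: 459 W × 13.8 h × 31 d = 196,360 Wh = 196.4 kWh
Total energy = 159.8 + 115.5 + 595.2 + 18.83 + 196.4 = 1,086 kWh
Cost = 1,086 kWh × £0.146 = £158.51 ≈ £159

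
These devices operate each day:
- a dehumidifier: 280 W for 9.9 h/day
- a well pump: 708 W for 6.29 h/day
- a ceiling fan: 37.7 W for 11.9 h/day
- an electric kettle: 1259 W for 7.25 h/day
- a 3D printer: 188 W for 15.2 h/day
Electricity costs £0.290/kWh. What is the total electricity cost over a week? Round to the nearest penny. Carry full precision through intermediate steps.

dehumidifier: 280 W × 9.9 h × 7 d = 19,404 Wh = 19.4 kWh
well pump: 708 W × 6.29 h × 7 d = 31,173 Wh = 31.17 kWh
ceiling fan: 37.7 W × 11.9 h × 7 d = 3,140 Wh = 3.14 kWh
electric kettle: 1259 W × 7.25 h × 7 d = 63,894 Wh = 63.89 kWh
3D printer: 188 W × 15.2 h × 7 d = 20,003 Wh = 20 kWh
Total energy = 19.4 + 31.17 + 3.14 + 63.89 + 20 = 137.6 kWh
Cost = 137.6 kWh × £0.290 = £39.91

£39.91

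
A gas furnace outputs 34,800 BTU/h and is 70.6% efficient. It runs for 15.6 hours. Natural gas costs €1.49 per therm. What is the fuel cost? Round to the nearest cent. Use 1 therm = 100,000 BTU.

Heat delivered = 34,800 BTU/h × 15.6 h = 542,880 BTU
Gas input = 542,880 / 0.706 = 768,952 BTU
= 768,952 / 100,000 = 7.69 therm
Cost = 7.69 × €1.49/therm = €11.46

€11.46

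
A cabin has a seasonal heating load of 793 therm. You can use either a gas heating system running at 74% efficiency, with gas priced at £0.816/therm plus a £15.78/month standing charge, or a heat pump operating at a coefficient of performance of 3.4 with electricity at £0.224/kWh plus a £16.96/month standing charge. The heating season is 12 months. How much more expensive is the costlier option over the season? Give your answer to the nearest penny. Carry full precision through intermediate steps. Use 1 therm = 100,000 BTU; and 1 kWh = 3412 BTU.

Heat load = 793 therm × 100,000 = 79,300,000 BTU
Gas: input = 79,300,000 / 0.74 = 107,162,162 BTU = 1,072 therm → 1,072 × £0.816 = £874.44; + 12 × £15.78 standing = £1,063.80
Heat pump: 79,300,000 BTU / 3412 = 23,240 kWh heat; / 3.4 = 6,836 kWh in → × £0.224 = £1,531.20; + 12 × £16.96 standing = £1,734.72
Difference = |£1,063.80 − £1,734.72| = £670.92

£670.92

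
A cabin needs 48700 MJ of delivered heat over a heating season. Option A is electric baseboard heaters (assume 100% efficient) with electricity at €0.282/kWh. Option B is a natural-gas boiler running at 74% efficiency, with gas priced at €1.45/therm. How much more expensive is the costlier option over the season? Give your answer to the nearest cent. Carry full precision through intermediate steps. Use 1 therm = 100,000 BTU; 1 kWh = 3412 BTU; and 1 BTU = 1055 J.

Heat load = 48700 MJ = 48,700,000,000 J / 1055 = 46,161,137 BTU
Gas: input = 46,161,137 / 0.74 = 62,379,915 BTU = 623.8 therm → 623.8 × €1.45 = €904.51
Electric: 46,161,137 BTU / 3412 = 13,530 kWh → × €0.282 = €3,815.19
Difference = |€904.51 − €3,815.19| = €2,910.68

€2910.68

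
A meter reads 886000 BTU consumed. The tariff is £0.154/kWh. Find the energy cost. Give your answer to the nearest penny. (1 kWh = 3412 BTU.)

£39.99

886000 BTU × (0.00029308 kWh/BTU) = 259.7 kWh
Cost = 259.7 kWh × £0.154/kWh = £39.99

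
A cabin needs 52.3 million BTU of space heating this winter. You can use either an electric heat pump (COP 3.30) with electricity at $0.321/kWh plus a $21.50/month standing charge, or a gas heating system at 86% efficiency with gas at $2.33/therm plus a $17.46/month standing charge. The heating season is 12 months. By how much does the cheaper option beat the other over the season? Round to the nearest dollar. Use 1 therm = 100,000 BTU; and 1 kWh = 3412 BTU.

$123

Heat load = 52.3 × 10⁶ BTU = 52,300,000 BTU
Gas: input = 52,300,000 / 0.86 = 60,813,953 BTU = 608.1 therm → 608.1 × $2.33 = $1,416.97; + 12 × $17.46 standing = $1,626.49
Heat pump: 52,300,000 BTU / 3412 = 15,330 kWh heat; / 3.30 = 4,645 kWh in → × $0.321 = $1,491.02; + 12 × $21.50 standing = $1,749.02
Difference = |$1,626.49 − $1,749.02| = $122.54 ≈ $123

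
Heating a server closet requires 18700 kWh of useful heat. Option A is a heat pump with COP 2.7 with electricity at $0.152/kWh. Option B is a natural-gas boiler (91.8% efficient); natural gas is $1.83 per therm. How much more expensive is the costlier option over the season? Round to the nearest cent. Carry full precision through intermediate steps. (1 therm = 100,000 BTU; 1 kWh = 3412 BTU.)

$219.18

Heat load = 18700 kWh × 3412 = 63,804,400 BTU
Gas: input = 63,804,400 / 0.918 = 69,503,704 BTU = 695 therm → 695 × $1.83 = $1,271.92
Heat pump: 63,804,400 BTU / 3412 = 18,700 kWh heat; / 2.7 = 6,926 kWh in → × $0.152 = $1,052.74
Difference = |$1,271.92 − $1,052.74| = $219.18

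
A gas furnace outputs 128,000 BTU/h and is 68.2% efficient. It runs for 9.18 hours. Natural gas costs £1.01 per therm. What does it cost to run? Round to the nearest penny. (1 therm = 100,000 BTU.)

Heat delivered = 128,000 BTU/h × 9.18 h = 1,175,040 BTU
Gas input = 1,175,040 / 0.682 = 1,722,933 BTU
= 1,722,933 / 100,000 = 17.23 therm
Cost = 17.23 × £1.01/therm = £17.40

£17.40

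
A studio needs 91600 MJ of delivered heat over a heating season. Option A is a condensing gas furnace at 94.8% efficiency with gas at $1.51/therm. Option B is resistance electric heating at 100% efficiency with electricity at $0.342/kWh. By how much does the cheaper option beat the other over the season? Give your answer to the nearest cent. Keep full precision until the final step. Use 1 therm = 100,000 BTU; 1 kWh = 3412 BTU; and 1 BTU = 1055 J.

Heat load = 91600 MJ = 91,600,000,000 J / 1055 = 86,824,645 BTU
Gas: input = 86,824,645 / 0.948 = 91,587,178 BTU = 915.9 therm → 915.9 × $1.51 = $1,382.97
Electric: 86,824,645 BTU / 3412 = 25,450 kWh → × $0.342 = $8,702.82
Difference = |$1,382.97 − $8,702.82| = $7,319.86

$7319.86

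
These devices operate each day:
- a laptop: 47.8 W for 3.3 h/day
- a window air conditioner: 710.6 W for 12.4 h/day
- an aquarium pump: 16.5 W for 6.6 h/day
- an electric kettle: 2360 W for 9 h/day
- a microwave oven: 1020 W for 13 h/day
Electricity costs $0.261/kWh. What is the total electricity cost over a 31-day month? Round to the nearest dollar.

$353

laptop: 47.8 W × 3.3 h × 31 d = 4,890 Wh = 4.89 kWh
window air conditioner: 710.6 W × 12.4 h × 31 d = 273,155 Wh = 273.2 kWh
aquarium pump: 16.5 W × 6.6 h × 31 d = 3,376 Wh = 3.376 kWh
electric kettle: 2360 W × 9 h × 31 d = 658,440 Wh = 658.4 kWh
microwave oven: 1020 W × 13 h × 31 d = 411,060 Wh = 411.1 kWh
Total energy = 4.89 + 273.2 + 3.376 + 658.4 + 411.1 = 1,351 kWh
Cost = 1,351 kWh × $0.261 = $352.59 ≈ $353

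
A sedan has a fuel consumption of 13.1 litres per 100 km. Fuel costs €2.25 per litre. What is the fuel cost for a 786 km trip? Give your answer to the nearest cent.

€231.67

Fuel = 13.1 L/100 km × 786 km / 100 = 103 L
Cost = 103 L × €2.25/L = €231.67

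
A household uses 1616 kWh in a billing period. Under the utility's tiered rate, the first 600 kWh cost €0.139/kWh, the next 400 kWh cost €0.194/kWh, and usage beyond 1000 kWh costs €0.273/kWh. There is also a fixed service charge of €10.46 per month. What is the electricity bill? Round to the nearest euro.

First 600 kWh × €0.139 = €83.40
Next 400 kWh × €0.194 = €77.60
Remaining 616 kWh × €0.273 = €168.17
Energy charge = €329.17; + service €10.46 = €339.63 ≈ €340

€340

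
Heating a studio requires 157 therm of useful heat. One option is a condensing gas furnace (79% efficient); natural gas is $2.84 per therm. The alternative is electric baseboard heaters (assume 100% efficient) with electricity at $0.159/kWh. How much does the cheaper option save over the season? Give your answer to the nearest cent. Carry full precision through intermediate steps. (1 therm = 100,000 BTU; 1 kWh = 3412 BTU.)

Heat load = 157 therm × 100,000 = 15,700,000 BTU
Gas: input = 15,700,000 / 0.79 = 19,873,418 BTU = 198.7 therm → 198.7 × $2.84 = $564.41
Electric: 15,700,000 BTU / 3412 = 4,601 kWh → × $0.159 = $731.62
Difference = |$564.41 − $731.62| = $167.22

$167.22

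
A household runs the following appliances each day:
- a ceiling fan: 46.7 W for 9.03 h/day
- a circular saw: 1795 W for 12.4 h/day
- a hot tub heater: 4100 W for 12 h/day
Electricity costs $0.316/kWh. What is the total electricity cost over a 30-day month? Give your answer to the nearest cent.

ceiling fan: 46.7 W × 9.03 h × 30 d = 12,651 Wh = 12.65 kWh
circular saw: 1795 W × 12.4 h × 30 d = 667,740 Wh = 667.7 kWh
hot tub heater: 4100 W × 12 h × 30 d = 1,476,000 Wh = 1,476 kWh
Total energy = 12.65 + 667.7 + 1,476 = 2,156 kWh
Cost = 2,156 kWh × $0.316 = $681.42

$681.42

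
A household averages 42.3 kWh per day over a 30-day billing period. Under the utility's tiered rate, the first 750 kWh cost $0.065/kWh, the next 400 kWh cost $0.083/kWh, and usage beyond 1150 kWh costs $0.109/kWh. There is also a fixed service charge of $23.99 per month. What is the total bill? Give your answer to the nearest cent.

$118.91

Usage = 42.3 kWh/day × 30 days = 1269 kWh
First 750 kWh × $0.065 = $48.75
Next 400 kWh × $0.083 = $33.20
Remaining 119 kWh × $0.109 = $12.97
Energy charge = $94.92; + service $23.99 = $118.91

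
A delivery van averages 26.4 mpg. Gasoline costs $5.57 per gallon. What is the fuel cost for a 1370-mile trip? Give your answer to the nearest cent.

Fuel = 1370 mi / 26.4 mpg = 51.89 gal
Cost = 51.89 gal × $5.57/gal = $289.05

$289.05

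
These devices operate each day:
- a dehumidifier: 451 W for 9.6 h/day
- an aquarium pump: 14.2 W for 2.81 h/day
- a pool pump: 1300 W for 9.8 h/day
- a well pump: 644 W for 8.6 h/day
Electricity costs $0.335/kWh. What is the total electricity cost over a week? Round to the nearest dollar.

dehumidifier: 451 W × 9.6 h × 7 d = 30,307 Wh = 30.31 kWh
aquarium pump: 14.2 W × 2.81 h × 7 d = 279 Wh = 0.2793 kWh
pool pump: 1300 W × 9.8 h × 7 d = 89,180 Wh = 89.18 kWh
well pump: 644 W × 8.6 h × 7 d = 38,769 Wh = 38.77 kWh
Total energy = 30.31 + 0.2793 + 89.18 + 38.77 = 158.5 kWh
Cost = 158.5 kWh × $0.335 = $53.11 ≈ $53

$53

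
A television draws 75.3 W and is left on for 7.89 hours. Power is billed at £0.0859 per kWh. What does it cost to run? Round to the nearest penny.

£0.05

Energy = 75.3 W × 7.89 h = 594 Wh = 0.5941 kWh
Cost = 0.5941 kWh × £0.0859/kWh = £0.05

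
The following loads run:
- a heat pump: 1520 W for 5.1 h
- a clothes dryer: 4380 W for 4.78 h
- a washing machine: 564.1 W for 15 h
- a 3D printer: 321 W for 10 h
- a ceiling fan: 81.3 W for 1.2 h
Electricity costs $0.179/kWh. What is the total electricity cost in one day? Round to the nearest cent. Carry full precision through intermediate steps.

$7.24

heat pump: 1520 W × 5.1 h = 7,752 Wh = 7.752 kWh
clothes dryer: 4380 W × 4.78 h = 20,936 Wh = 20.94 kWh
washing machine: 564.1 W × 15 h = 8,462 Wh = 8.461 kWh
3D printer: 321 W × 10 h = 3,210 Wh = 3.21 kWh
ceiling fan: 81.3 W × 1.2 h = 98 Wh = 0.09756 kWh
Total energy = 7.752 + 20.94 + 8.461 + 3.21 + 0.09756 = 40.46 kWh
Cost = 40.46 kWh × $0.179 = $7.24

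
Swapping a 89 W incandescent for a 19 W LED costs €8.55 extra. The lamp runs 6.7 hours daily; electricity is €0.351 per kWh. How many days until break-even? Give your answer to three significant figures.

51.9 days

Power saved = 89 − 19 = 70 W
Daily energy saved = 70 W × 6.7 h = 469 Wh = 0.469 kWh
Daily savings = 0.469 × €0.351 = €0.1646
Payback = €8.55 / €0.1646 per day = 51.94 days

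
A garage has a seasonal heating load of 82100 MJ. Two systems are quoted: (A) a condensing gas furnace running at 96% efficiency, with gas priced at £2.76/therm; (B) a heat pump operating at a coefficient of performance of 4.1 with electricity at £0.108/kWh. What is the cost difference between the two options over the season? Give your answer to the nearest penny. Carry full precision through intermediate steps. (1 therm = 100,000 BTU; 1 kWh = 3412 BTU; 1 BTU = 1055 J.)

£1636.53

Heat load = 82100 MJ = 82,100,000,000 J / 1055 = 77,819,905 BTU
Gas: input = 77,819,905 / 0.96 = 81,062,401 BTU = 810.6 therm → 810.6 × £2.76 = £2,237.32
Heat pump: 77,819,905 BTU / 3412 = 22,810 kWh heat; / 4.1 = 5,563 kWh in → × £0.108 = £600.79
Difference = |£2,237.32 − £600.79| = £1,636.53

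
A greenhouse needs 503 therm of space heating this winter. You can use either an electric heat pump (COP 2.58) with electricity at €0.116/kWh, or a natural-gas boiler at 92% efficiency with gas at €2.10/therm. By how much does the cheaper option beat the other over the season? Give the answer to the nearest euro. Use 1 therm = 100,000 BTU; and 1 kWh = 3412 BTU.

€485

Heat load = 503 therm × 100,000 = 50,300,000 BTU
Gas: input = 50,300,000 / 0.92 = 54,673,913 BTU = 546.7 therm → 546.7 × €2.10 = €1,148.15
Heat pump: 50,300,000 BTU / 3412 = 14,740 kWh heat; / 2.58 = 5,714 kWh in → × €0.116 = €662.82
Difference = |€1,148.15 − €662.82| = €485.33 ≈ €485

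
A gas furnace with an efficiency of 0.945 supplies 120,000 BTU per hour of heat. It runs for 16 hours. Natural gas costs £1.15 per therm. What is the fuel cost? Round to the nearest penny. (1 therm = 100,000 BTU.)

£23.37

Heat delivered = 120,000 BTU/h × 16 h = 1,920,000 BTU
Gas input = 1,920,000 / 0.945 = 2,031,746 BTU
= 2,031,746 / 100,000 = 20.32 therm
Cost = 20.32 × £1.15/therm = £23.37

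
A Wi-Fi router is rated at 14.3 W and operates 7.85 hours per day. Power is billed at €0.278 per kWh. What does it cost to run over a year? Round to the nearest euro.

€11

Energy = 14.3 W × 7.85 h/day × 365 days = 40,973 Wh = 40.97 kWh
Cost = 40.97 kWh × €0.278/kWh = €11.39 ≈ €11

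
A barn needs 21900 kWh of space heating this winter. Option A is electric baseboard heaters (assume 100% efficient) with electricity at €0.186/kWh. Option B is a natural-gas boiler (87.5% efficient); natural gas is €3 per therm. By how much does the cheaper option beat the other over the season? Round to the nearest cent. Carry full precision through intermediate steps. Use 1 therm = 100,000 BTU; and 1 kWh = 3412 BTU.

Heat load = 21900 kWh × 3412 = 74,722,800 BTU
Gas: input = 74,722,800 / 0.875 = 85,397,486 BTU = 854 therm → 854 × €3 = €2,561.92
Electric: 74,722,800 BTU / 3412 = 21,900 kWh → × €0.186 = €4,073.40
Difference = |€2,561.92 − €4,073.40| = €1,511.48

€1511.48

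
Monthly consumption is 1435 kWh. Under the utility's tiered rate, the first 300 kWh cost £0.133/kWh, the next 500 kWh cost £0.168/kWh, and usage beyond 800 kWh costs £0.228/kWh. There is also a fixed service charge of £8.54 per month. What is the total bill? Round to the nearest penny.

First 300 kWh × £0.133 = £39.90
Next 500 kWh × £0.168 = £84.00
Remaining 635 kWh × £0.228 = £144.78
Energy charge = £268.68; + service £8.54 = £277.22

£277.22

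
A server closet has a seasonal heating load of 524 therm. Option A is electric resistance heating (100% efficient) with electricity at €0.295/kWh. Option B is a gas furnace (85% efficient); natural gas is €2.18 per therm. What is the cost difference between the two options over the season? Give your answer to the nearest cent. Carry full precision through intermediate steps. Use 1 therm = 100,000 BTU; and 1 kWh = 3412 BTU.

Heat load = 524 therm × 100,000 = 52,400,000 BTU
Gas: input = 52,400,000 / 0.85 = 61,647,059 BTU = 616.5 therm → 616.5 × €2.18 = €1,343.91
Electric: 52,400,000 BTU / 3412 = 15,360 kWh → × €0.295 = €4,530.48
Difference = |€1,343.91 − €4,530.48| = €3,186.57

€3186.57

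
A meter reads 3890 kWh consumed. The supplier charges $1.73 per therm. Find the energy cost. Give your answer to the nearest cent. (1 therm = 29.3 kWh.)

$229.68

3890 kWh × (0.03413 therm/kWh) = 132.8 therm
Cost = 132.8 therm × $1.73/therm = $229.68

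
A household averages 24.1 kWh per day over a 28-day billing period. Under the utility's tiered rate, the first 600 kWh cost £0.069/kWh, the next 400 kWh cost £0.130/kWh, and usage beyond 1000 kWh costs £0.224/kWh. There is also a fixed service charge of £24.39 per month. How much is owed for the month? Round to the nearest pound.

£76

Usage = 24.1 kWh/day × 28 days = 674.8 kWh
First 600 kWh × £0.069 = £41.40
Next 74.8 kWh × £0.130 = £9.72
Remaining tier: 0 kWh (not reached)
Energy charge = £51.12; + service £24.39 = £75.51 ≈ £76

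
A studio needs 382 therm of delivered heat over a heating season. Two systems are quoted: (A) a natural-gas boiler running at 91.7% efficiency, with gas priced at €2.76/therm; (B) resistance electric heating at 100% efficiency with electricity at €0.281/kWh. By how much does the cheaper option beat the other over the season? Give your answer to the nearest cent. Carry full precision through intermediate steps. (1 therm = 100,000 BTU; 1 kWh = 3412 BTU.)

Heat load = 382 therm × 100,000 = 38,200,000 BTU
Gas: input = 38,200,000 / 0.917 = 41,657,579 BTU = 416.6 therm → 416.6 × €2.76 = €1,149.75
Electric: 38,200,000 BTU / 3412 = 11,200 kWh → × €0.281 = €3,146.01
Difference = |€1,149.75 − €3,146.01| = €1,996.26

€1996.26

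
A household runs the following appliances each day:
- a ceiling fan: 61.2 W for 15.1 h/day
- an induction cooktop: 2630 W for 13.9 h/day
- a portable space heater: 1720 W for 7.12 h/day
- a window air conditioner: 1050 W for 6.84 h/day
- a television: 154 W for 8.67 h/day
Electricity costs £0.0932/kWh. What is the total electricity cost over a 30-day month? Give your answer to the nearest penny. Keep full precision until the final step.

ceiling fan: 61.2 W × 15.1 h × 30 d = 27,724 Wh = 27.72 kWh
induction cooktop: 2630 W × 13.9 h × 30 d = 1,096,710 Wh = 1,097 kWh
portable space heater: 1720 W × 7.12 h × 30 d = 367,392 Wh = 367.4 kWh
window air conditioner: 1050 W × 6.84 h × 30 d = 215,460 Wh = 215.5 kWh
television: 154 W × 8.67 h × 30 d = 40,055 Wh = 40.06 kWh
Total energy = 27.72 + 1,097 + 367.4 + 215.5 + 40.06 = 1,747 kWh
Cost = 1,747 kWh × £0.0932 = £162.85

£162.85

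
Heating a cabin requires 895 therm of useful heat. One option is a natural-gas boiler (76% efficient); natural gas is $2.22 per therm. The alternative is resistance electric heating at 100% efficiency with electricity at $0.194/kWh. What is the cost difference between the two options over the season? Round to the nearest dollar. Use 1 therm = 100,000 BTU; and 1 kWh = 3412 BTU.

Heat load = 895 therm × 100,000 = 89,500,000 BTU
Gas: input = 89,500,000 / 0.76 = 117,763,158 BTU = 1,178 therm → 1,178 × $2.22 = $2,614.34
Electric: 89,500,000 BTU / 3412 = 26,230 kWh → × $0.194 = $5,088.80
Difference = |$2,614.34 − $5,088.80| = $2,474.46 ≈ $2474

$2474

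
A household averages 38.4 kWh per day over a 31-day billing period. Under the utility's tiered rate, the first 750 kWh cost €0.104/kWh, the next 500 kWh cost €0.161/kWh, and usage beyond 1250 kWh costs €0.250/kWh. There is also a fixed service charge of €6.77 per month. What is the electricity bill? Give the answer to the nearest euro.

€156

Usage = 38.4 kWh/day × 31 days = 1190.4 kWh
First 750 kWh × €0.104 = €78.00
Next 440.4 kWh × €0.161 = €70.90
Remaining tier: 0 kWh (not reached)
Energy charge = €148.90; + service €6.77 = €155.67 ≈ €156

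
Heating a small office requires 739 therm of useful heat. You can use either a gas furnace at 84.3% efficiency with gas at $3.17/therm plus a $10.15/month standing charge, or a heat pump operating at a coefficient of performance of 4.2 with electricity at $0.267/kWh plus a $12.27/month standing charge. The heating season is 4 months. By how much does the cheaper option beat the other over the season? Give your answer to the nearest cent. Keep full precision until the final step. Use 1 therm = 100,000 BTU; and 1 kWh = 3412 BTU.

$1393.56

Heat load = 739 therm × 100,000 = 73,900,000 BTU
Gas: input = 73,900,000 / 0.843 = 87,663,108 BTU = 876.6 therm → 876.6 × $3.17 = $2,778.92; + 4 × $10.15 standing = $2,819.52
Heat pump: 73,900,000 BTU / 3412 = 21,660 kWh heat; / 4.2 = 5,157 kWh in → × $0.267 = $1,376.88; + 4 × $12.27 standing = $1,425.96
Difference = |$2,819.52 − $1,425.96| = $1,393.56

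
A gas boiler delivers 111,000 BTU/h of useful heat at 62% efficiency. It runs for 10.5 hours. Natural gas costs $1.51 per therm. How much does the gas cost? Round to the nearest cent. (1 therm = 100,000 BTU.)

Heat delivered = 111,000 BTU/h × 10.5 h = 1,165,500 BTU
Gas input = 1,165,500 / 0.62 = 1,879,839 BTU
= 1,879,839 / 100,000 = 18.8 therm
Cost = 18.8 × $1.51/therm = $28.39

$28.39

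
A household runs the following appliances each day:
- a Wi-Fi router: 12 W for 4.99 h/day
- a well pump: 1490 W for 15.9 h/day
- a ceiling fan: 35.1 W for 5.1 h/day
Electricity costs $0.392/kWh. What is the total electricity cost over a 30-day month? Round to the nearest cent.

Wi-Fi router: 12 W × 4.99 h × 30 d = 1,796 Wh = 1.796 kWh
well pump: 1490 W × 15.9 h × 30 d = 710,730 Wh = 710.7 kWh
ceiling fan: 35.1 W × 5.1 h × 30 d = 5,370 Wh = 5.37 kWh
Total energy = 1.796 + 710.7 + 5.37 = 717.9 kWh
Cost = 717.9 kWh × $0.392 = $281.42

$281.42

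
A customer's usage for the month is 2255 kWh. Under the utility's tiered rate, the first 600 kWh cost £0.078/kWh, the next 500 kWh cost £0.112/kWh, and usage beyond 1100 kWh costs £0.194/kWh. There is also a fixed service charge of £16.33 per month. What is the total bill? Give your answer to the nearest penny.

First 600 kWh × £0.078 = £46.80
Next 500 kWh × £0.112 = £56.00
Remaining 1155 kWh × £0.194 = £224.07
Energy charge = £326.87; + service £16.33 = £343.20

£343.20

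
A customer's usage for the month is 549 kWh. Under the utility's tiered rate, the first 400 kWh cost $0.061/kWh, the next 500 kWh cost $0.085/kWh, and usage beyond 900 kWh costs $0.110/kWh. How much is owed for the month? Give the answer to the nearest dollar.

$37

First 400 kWh × $0.061 = $24.40
Next 149 kWh × $0.085 = $12.67
Remaining tier: 0 kWh (not reached)
Total = $37.06 ≈ $37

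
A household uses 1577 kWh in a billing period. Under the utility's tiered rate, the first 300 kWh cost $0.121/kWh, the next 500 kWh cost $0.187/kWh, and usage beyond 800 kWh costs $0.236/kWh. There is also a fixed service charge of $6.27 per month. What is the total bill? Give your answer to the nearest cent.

$319.44

First 300 kWh × $0.121 = $36.30
Next 500 kWh × $0.187 = $93.50
Remaining 777 kWh × $0.236 = $183.37
Energy charge = $313.17; + service $6.27 = $319.44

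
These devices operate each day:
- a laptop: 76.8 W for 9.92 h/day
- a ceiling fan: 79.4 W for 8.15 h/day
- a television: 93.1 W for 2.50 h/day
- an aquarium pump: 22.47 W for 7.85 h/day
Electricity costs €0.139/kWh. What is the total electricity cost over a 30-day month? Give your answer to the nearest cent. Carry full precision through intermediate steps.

€7.58

laptop: 76.8 W × 9.92 h × 30 d = 22,856 Wh = 22.86 kWh
ceiling fan: 79.4 W × 8.15 h × 30 d = 19,413 Wh = 19.41 kWh
television: 93.1 W × 2.50 h × 30 d = 6,982 Wh = 6.982 kWh
aquarium pump: 22.47 W × 7.85 h × 30 d = 5,292 Wh = 5.292 kWh
Total energy = 22.86 + 19.41 + 6.982 + 5.292 = 54.54 kWh
Cost = 54.54 kWh × €0.139 = €7.58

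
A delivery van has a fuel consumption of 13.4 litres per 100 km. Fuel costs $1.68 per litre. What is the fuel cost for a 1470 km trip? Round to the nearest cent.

Fuel = 13.4 L/100 km × 1470 km / 100 = 197 L
Cost = 197 L × $1.68/L = $330.93

$330.93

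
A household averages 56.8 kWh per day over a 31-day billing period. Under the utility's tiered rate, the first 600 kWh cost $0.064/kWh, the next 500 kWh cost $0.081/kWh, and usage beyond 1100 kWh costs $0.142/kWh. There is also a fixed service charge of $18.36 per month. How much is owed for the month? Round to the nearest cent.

$191.09

Usage = 56.8 kWh/day × 31 days = 1760.8 kWh
First 600 kWh × $0.064 = $38.40
Next 500 kWh × $0.081 = $40.50
Remaining 660.8 kWh × $0.142 = $93.83
Energy charge = $172.73; + service $18.36 = $191.09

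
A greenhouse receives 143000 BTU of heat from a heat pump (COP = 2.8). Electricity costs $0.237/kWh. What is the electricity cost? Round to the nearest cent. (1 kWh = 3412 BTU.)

$3.55

Heat delivered = 143,000 BTU / 3412 = 41.91 kWh
Electrical input = 41.91 kWh / 2.8 = 14.97 kWh
Cost = 14.97 × $0.237/kWh = $3.55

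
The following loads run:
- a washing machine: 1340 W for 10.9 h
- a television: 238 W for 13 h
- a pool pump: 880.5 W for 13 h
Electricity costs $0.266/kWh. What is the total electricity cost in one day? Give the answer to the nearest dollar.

$8

washing machine: 1340 W × 10.9 h = 14,606 Wh = 14.61 kWh
television: 238 W × 13 h = 3,094 Wh = 3.094 kWh
pool pump: 880.5 W × 13 h = 11,446 Wh = 11.45 kWh
Total energy = 14.61 + 3.094 + 11.45 = 29.15 kWh
Cost = 29.15 kWh × $0.266 = $7.75 ≈ $8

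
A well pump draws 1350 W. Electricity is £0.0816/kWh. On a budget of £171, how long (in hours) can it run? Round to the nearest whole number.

1552 h

Energy budget = £171 / £0.0816 per kWh = 2,096 kWh = 2,095,588 Wh
Runtime = 2,095,588 Wh / 1350 W = 1,552 h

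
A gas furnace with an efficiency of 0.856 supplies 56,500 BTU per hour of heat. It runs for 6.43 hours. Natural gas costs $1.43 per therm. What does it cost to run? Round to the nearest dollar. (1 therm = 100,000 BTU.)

$6

Heat delivered = 56,500 BTU/h × 6.43 h = 363,295 BTU
Gas input = 363,295 / 0.856 = 424,410 BTU
= 424,410 / 100,000 = 4.244 therm
Cost = 4.244 × $1.43/therm = $6.07 ≈ $6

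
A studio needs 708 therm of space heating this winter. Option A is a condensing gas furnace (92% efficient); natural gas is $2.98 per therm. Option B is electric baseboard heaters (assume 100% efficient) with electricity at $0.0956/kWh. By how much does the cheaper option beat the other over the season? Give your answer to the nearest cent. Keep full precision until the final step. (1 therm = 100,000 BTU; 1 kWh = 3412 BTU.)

Heat load = 708 therm × 100,000 = 70,800,000 BTU
Gas: input = 70,800,000 / 0.92 = 76,956,522 BTU = 769.6 therm → 769.6 × $2.98 = $2,293.30
Electric: 70,800,000 BTU / 3412 = 20,750 kWh → × $0.0956 = $1,983.73
Difference = |$2,293.30 − $1,983.73| = $309.58

$309.58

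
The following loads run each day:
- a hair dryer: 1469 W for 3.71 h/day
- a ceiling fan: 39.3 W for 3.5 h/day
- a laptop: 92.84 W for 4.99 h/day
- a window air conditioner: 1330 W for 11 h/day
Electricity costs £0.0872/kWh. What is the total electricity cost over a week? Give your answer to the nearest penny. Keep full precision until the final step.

hair dryer: 1469 W × 3.71 h × 7 d = 38,150 Wh = 38.15 kWh
ceiling fan: 39.3 W × 3.5 h × 7 d = 963 Wh = 0.9628 kWh
laptop: 92.84 W × 4.99 h × 7 d = 3,243 Wh = 3.243 kWh
window air conditioner: 1330 W × 11 h × 7 d = 102,410 Wh = 102.4 kWh
Total energy = 38.15 + 0.9628 + 3.243 + 102.4 = 144.8 kWh
Cost = 144.8 kWh × £0.0872 = £12.62

£12.62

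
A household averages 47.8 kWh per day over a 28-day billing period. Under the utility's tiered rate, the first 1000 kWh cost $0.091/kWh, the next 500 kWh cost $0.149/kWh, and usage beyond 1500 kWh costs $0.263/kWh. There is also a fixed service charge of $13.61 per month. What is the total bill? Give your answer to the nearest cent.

Usage = 47.8 kWh/day × 28 days = 1338.4 kWh
First 1000 kWh × $0.091 = $91.00
Next 338.4 kWh × $0.149 = $50.42
Remaining tier: 0 kWh (not reached)
Energy charge = $141.42; + service $13.61 = $155.03

$155.03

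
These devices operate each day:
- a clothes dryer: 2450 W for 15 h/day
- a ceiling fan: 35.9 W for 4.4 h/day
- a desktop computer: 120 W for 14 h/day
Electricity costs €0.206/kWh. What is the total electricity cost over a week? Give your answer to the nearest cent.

clothes dryer: 2450 W × 15 h × 7 d = 257,250 Wh = 257.2 kWh
ceiling fan: 35.9 W × 4.4 h × 7 d = 1,106 Wh = 1.106 kWh
desktop computer: 120 W × 14 h × 7 d = 11,760 Wh = 11.76 kWh
Total energy = 257.2 + 1.106 + 11.76 = 270.1 kWh
Cost = 270.1 kWh × €0.206 = €55.64

€55.64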